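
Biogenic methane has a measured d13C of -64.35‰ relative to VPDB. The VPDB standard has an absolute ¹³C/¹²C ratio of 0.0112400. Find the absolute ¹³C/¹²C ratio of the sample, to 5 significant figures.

0.010517

R_sample = R_standard × (d13C/1000 + 1)
R_sample = 0.0112400 × (-64.35/1000 + 1) = 0.0112400 × 0.935650
R_sample = 0.0105167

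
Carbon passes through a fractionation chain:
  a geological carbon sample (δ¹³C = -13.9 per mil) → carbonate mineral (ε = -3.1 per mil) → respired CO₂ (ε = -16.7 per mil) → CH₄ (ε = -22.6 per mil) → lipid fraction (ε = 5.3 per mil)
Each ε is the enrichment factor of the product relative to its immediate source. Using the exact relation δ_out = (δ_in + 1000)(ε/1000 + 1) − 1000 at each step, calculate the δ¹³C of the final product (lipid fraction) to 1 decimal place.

step 1: δ = (-13.90 + 1000)·(-3.1/1000 + 1) − 1000 = -16.96 per mil
step 2: δ = (-16.96 + 1000)·(-16.7/1000 + 1) − 1000 = -33.37 per mil
step 3: δ = (-33.37 + 1000)·(-22.6/1000 + 1) − 1000 = -55.22 per mil
step 4: δ = (-55.22 + 1000)·(5.3/1000 + 1) − 1000 = -50.21 per mil

-50.2 per mil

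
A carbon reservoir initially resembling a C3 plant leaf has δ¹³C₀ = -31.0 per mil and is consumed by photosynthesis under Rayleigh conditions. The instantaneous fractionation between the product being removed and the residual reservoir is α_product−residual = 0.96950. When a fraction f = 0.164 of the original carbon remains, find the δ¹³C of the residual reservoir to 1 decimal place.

Rayleigh residual: δ_res = (δ₀ + 1000)·f^(α−1) − 1000
α − 1 = -0.03050
f^(α−1) = 0.164^(-0.03050) = 1.056689
δ_res = (-31.0 + 1000) × 1.056689 − 1000 = 1023.932 − 1000 = 23.93 per mil

23.9 per mil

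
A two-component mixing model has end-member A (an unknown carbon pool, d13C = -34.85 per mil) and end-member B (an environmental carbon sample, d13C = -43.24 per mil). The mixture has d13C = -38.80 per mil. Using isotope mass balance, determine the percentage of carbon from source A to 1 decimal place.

δ_mix = f_A·δ_A + (1 − f_A)·δ_B  ⇒  f_A = (δ_mix − δ_B)/(δ_A − δ_B)
f_A = (-38.80 − (-43.24)) / (-34.85 − (-43.24))
f_A = 4.44 / 8.39 = 0.5292

52.9%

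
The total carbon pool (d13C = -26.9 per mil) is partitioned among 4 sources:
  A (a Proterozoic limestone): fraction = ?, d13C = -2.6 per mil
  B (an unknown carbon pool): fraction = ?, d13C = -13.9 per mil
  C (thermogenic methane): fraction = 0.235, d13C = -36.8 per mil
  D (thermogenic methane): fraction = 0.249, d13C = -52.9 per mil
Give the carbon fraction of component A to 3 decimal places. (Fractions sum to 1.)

Let f_A and f_B be the unknown fractions; fractions sum to 1 so f_A + f_B = 0.516.
Mass balance: Σ fᵢ·δᵢ = δ_bulk ⇒ f_A·(-2.6) + f_B·(-13.9) = -26.9 − (-21.820) = -5.080
Substitute f_B = 0.516 − f_A:
f_A·(-2.6 − -13.9) = -5.080 − 0.516×(-13.9) = 2.093
f_A = 2.093 / 11.3 = 0.1852

0.185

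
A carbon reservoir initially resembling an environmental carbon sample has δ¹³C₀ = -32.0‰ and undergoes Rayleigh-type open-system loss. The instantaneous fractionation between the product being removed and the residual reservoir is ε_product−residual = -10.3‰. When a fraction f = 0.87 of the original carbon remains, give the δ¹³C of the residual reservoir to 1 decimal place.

Rayleigh residual: δ_res = (δ₀ + 1000)·f^(α−1) − 1000
α = ε/1000 + 1 = 0.98970, so α − 1 = -0.01030
f^(α−1) = 0.87^(-0.01030) = 1.001435
δ_res = (-32.0 + 1000) × 1.001435 − 1000 = 969.389 − 1000 = -30.61‰

-30.6‰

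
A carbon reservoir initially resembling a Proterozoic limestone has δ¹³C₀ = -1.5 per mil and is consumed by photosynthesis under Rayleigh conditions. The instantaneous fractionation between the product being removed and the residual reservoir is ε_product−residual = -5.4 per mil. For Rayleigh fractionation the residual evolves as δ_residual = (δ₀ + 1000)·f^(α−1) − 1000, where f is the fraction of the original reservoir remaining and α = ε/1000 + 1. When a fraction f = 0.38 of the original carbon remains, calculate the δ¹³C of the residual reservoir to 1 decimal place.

3.7 per mil

Rayleigh residual: δ_res = (δ₀ + 1000)·f^(α−1) − 1000
α = ε/1000 + 1 = 0.99460, so α − 1 = -0.00540
f^(α−1) = 0.38^(-0.00540) = 1.005239
δ_res = (-1.5 + 1000) × 1.005239 − 1000 = 1003.731 − 1000 = 3.73 per mil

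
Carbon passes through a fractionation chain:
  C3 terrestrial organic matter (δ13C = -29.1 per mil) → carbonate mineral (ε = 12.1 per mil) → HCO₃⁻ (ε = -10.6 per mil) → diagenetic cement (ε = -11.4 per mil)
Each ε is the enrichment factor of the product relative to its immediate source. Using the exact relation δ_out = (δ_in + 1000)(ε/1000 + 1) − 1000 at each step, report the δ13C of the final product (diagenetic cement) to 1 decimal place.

-38.9 per mil

step 1: δ = (-29.10 + 1000)·(12.1/1000 + 1) − 1000 = -17.35 per mil
step 2: δ = (-17.35 + 1000)·(-10.6/1000 + 1) − 1000 = -27.77 per mil
step 3: δ = (-27.77 + 1000)·(-11.4/1000 + 1) − 1000 = -38.85 per mil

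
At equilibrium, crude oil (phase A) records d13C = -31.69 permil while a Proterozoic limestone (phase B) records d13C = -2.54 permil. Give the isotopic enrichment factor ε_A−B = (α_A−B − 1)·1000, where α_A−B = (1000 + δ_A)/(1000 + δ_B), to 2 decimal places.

-29.22 permil

α_A−B = (1000 + -31.69) / (1000 + -2.54) = 968.31 / 997.46 = 0.970776
ε_A−B = (0.970776 − 1) × 1000 = -29.224 permil
(The approximation ε ≈ δ_A − δ_B would give -29.15 permil.)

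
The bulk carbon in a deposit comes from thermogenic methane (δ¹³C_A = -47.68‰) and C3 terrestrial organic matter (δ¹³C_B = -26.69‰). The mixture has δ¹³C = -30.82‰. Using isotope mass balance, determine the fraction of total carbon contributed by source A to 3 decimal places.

δ_mix = f_A·δ_A + (1 − f_A)·δ_B  ⇒  f_A = (δ_mix − δ_B)/(δ_A − δ_B)
f_A = (-30.82 − (-26.69)) / (-47.68 − (-26.69))
f_A = -4.13 / -20.99 = 0.1968

0.197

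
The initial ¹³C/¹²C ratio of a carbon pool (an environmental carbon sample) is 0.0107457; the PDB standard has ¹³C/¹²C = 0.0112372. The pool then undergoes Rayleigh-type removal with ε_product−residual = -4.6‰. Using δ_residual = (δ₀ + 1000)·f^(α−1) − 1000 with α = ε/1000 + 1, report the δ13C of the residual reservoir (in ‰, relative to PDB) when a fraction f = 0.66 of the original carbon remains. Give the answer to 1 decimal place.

-41.9‰

δ₀ = (0.0107457/0.0112372 − 1)×1000 = (0.956261 − 1)×1000 = -43.739‰
α − 1 = ε/1000 = -0.0046
f^(α−1) = 0.66^(-0.0046) = 1.001913
δ_res = (-43.739 + 1000) × 1.001913 − 1000 = 958.091 − 1000 = -41.91‰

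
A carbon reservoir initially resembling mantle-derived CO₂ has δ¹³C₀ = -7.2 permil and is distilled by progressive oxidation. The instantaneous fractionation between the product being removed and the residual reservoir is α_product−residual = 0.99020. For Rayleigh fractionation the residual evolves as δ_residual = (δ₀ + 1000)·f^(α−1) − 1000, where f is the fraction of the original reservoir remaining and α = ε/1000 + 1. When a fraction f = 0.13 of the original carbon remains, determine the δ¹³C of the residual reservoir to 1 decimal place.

Rayleigh residual: δ_res = (δ₀ + 1000)·f^(α−1) − 1000
α − 1 = -0.00980
f^(α−1) = 0.13^(-0.00980) = 1.020195
δ_res = (-7.2 + 1000) × 1.020195 − 1000 = 1012.850 − 1000 = 12.85 permil

12.8 permil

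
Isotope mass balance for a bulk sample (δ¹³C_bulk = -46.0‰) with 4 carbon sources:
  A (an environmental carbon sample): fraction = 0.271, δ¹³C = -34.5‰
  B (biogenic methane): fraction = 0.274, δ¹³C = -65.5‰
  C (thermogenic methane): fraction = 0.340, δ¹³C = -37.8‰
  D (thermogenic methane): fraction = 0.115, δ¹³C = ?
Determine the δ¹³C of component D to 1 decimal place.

Isotope mass balance: δ_bulk = Σ fᵢ·δᵢ.
-46.0 = 0.271×(-34.5) + 0.274×(-65.5) + 0.340×(-37.8) + 0.115×δ_D
0.115·δ_D = -46.0 − (-40.149) = -5.851
δ_D = -5.851 / 0.115 = -50.88‰

-50.9‰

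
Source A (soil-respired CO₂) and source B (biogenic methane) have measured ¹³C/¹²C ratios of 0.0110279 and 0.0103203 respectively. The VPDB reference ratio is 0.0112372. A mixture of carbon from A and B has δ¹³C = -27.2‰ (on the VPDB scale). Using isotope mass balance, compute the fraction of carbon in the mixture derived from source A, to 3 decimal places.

δ_A = (0.0110279/0.0112372 − 1)×1000 = (0.981374 − 1)×1000 = -18.626‰
δ_B = (0.0103203/0.0112372 − 1)×1000 = (0.918405 − 1)×1000 = -81.595‰
f_A = (δ_mix − δ_B)/(δ_A − δ_B) = (-27.2 − (-81.595))/(-18.626 − (-81.595))
f_A = 54.395 / 62.969 = 0.8638

0.864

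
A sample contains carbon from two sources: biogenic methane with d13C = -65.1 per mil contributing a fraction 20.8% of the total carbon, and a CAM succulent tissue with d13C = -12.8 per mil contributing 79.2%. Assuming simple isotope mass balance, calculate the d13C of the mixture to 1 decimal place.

δ_mix = f_A·δ_A + f_B·δ_B
δ_mix = 0.208 × (-65.1) + 0.792 × (-12.8)
δ_mix = -13.54 + -10.14 = -23.68 per mil

-23.7 per mil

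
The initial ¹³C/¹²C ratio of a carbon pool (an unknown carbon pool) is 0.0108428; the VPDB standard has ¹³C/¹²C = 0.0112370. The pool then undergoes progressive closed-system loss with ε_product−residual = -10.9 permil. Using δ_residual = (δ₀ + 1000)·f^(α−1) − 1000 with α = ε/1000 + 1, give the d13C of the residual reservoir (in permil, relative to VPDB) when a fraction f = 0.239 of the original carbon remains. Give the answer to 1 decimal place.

-19.9 permil

δ₀ = (0.0108428/0.0112370 − 1)×1000 = (0.964919 − 1)×1000 = -35.081 permil
α − 1 = ε/1000 = -0.0109
f^(α−1) = 0.239^(-0.0109) = 1.015723
δ_res = (-35.081 + 1000) × 1.015723 − 1000 = 980.091 − 1000 = -19.91 permil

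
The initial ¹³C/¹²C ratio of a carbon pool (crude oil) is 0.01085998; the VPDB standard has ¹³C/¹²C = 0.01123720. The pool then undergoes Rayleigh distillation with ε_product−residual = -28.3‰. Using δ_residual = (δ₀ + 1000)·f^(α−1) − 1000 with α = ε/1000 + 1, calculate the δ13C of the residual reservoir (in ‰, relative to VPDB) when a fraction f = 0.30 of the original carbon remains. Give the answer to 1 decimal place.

δ₀ = (0.01085998/0.01123720 − 1)×1000 = (0.966431 − 1)×1000 = -33.569‰
α − 1 = ε/1000 = -0.0283
f^(α−1) = 0.30^(-0.0283) = 1.034660
δ_res = (-33.569 + 1000) × 1.034660 − 1000 = 999.927 − 1000 = -0.07‰

-0.1‰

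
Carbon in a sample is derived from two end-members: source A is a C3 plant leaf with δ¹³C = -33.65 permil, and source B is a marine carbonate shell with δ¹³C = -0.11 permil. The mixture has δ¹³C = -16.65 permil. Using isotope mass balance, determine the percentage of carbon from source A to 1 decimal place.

δ_mix = f_A·δ_A + (1 − f_A)·δ_B  ⇒  f_A = (δ_mix − δ_B)/(δ_A − δ_B)
f_A = (-16.65 − (-0.11)) / (-33.65 − (-0.11))
f_A = -16.54 / -33.54 = 0.4931

49.3%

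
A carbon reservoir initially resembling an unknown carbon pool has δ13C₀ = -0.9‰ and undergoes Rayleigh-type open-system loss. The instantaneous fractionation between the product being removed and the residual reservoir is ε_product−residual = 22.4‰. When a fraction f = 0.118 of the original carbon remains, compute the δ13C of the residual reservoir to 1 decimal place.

Rayleigh residual: δ_res = (δ₀ + 1000)·f^(α−1) − 1000
α = ε/1000 + 1 = 1.02240, so α − 1 = 0.02240
f^(α−1) = 0.118^(0.02240) = 0.953257
δ_res = (-0.9 + 1000) × 0.953257 − 1000 = 952.399 − 1000 = -47.60‰

-47.6‰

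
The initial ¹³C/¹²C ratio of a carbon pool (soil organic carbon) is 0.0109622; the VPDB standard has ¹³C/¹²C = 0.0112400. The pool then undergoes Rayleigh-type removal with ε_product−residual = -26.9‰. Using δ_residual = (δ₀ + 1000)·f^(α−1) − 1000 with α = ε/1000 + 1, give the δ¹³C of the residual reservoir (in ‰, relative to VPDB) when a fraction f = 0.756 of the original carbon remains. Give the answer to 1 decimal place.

δ₀ = (0.0109622/0.0112400 − 1)×1000 = (0.975285 − 1)×1000 = -24.715‰
α − 1 = ε/1000 = -0.0269
f^(α−1) = 0.756^(-0.0269) = 1.007553
δ_res = (-24.715 + 1000) × 1.007553 − 1000 = 982.651 − 1000 = -17.35‰

-17.3‰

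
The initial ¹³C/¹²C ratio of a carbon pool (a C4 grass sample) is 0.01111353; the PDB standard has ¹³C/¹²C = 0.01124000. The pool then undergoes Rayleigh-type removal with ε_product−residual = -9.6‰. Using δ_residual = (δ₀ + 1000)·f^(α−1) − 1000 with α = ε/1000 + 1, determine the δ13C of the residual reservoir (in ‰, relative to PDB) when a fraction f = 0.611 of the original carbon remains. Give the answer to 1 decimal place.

δ₀ = (0.01111353/0.01124000 − 1)×1000 = (0.988748 − 1)×1000 = -11.252‰
α − 1 = ε/1000 = -0.0096
f^(α−1) = 0.611^(-0.0096) = 1.004741
δ_res = (-11.252 + 1000) × 1.004741 − 1000 = 993.436 − 1000 = -6.56‰

-6.6‰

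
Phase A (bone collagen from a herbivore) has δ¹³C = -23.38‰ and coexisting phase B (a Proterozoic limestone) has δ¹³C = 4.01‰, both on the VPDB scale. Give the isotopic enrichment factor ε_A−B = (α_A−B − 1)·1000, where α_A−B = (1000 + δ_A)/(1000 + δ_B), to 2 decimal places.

α_A−B = (1000 + -23.38) / (1000 + 4.01) = 976.62 / 1004.01 = 0.972719
ε_A−B = (0.972719 − 1) × 1000 = -27.281‰
(The approximation ε ≈ δ_A − δ_B would give -27.39‰.)

-27.28‰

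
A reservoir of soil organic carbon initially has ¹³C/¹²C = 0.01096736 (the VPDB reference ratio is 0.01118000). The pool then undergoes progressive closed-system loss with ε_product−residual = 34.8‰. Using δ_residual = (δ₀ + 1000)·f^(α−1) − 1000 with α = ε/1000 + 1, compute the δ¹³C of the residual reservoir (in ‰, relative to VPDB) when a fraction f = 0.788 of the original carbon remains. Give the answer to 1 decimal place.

-27.1‰

δ₀ = (0.01096736/0.01118000 − 1)×1000 = (0.980980 − 1)×1000 = -19.020‰
α − 1 = ε/1000 = 0.0348
f^(α−1) = 0.788^(0.0348) = 0.991743
δ_res = (-19.020 + 1000) × 0.991743 − 1000 = 972.880 − 1000 = -27.12‰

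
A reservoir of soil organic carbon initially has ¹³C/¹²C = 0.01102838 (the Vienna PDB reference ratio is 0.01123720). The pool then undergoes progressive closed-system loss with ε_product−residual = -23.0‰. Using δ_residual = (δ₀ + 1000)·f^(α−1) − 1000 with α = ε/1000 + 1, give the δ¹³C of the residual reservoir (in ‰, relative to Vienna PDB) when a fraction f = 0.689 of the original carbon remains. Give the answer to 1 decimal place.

δ₀ = (0.01102838/0.01123720 − 1)×1000 = (0.981417 − 1)×1000 = -18.583‰
α − 1 = ε/1000 = -0.0230
f^(α−1) = 0.689^(-0.0230) = 1.008605
δ_res = (-18.583 + 1000) × 1.008605 − 1000 = 989.862 − 1000 = -10.14‰

-10.1‰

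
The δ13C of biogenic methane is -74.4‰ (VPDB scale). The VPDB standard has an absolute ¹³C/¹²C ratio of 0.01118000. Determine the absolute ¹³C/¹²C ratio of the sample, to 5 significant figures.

R_sample = R_standard × (δ13C/1000 + 1)
R_sample = 0.01118000 × (-74.4/1000 + 1) = 0.01118000 × 0.925600
R_sample = 0.0103482

0.010348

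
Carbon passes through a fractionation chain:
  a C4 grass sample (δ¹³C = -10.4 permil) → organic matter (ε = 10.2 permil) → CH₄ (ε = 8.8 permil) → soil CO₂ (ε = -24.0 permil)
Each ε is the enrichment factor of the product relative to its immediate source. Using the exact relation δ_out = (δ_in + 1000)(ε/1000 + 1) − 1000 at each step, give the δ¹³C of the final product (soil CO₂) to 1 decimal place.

-15.7 permil

step 1: δ = (-10.40 + 1000)·(10.2/1000 + 1) − 1000 = -0.31 permil
step 2: δ = (-0.31 + 1000)·(8.8/1000 + 1) − 1000 = 8.49 permil
step 3: δ = (8.49 + 1000)·(-24.0/1000 + 1) − 1000 = -15.71 permil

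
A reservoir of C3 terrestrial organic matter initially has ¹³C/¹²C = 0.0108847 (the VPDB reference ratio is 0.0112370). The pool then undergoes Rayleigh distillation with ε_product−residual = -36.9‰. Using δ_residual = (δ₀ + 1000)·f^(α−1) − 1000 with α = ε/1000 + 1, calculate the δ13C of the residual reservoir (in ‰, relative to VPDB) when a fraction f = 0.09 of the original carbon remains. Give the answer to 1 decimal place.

58.7‰

δ₀ = (0.0108847/0.0112370 − 1)×1000 = (0.968648 − 1)×1000 = -31.352‰
α − 1 = ε/1000 = -0.0369
f^(α−1) = 0.09^(-0.0369) = 1.092920
δ_res = (-31.352 + 1000) × 1.092920 − 1000 = 1058.655 − 1000 = 58.66‰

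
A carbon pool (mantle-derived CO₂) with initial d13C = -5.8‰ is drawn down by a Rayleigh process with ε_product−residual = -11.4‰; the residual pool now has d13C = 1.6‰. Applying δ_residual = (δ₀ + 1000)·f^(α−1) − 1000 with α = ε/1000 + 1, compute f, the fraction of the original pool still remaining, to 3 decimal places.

0.522

α − 1 = ε/1000 = -0.0114
(δ_res + 1000)/(δ₀ + 1000) = (1.6 + 1000)/(-5.8 + 1000) = 1001.6/994.2 = 1.007443
f = 1.007443^(1/-0.0114) = exp(ln(1.007443)/-0.0114) = exp(0.00742/-0.0114)
f = exp(-0.6505) = 0.5218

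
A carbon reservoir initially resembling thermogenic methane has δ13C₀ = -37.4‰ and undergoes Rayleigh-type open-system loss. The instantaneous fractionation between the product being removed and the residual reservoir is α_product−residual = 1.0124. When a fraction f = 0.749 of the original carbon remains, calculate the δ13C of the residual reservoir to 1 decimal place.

-40.8‰

Rayleigh residual: δ_res = (δ₀ + 1000)·f^(α−1) − 1000
α − 1 = 0.01240
f^(α−1) = 0.749^(0.01240) = 0.996423
δ_res = (-37.4 + 1000) × 0.996423 − 1000 = 959.156 − 1000 = -40.84‰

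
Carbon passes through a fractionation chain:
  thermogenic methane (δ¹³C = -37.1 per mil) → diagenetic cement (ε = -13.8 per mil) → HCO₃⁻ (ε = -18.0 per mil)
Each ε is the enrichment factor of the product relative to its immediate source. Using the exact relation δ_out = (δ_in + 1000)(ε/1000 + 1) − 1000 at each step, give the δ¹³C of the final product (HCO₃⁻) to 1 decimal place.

step 1: δ = (-37.10 + 1000)·(-13.8/1000 + 1) − 1000 = -50.39 per mil
step 2: δ = (-50.39 + 1000)·(-18.0/1000 + 1) − 1000 = -67.48 per mil

-67.5 per mil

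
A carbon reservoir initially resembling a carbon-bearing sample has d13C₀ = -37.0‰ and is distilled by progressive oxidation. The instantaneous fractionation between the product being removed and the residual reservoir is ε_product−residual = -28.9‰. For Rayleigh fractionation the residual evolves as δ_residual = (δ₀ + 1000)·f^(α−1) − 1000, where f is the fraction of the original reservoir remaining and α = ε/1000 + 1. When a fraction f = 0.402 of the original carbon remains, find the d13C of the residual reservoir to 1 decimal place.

-11.3‰

Rayleigh residual: δ_res = (δ₀ + 1000)·f^(α−1) − 1000
α = ε/1000 + 1 = 0.97110, so α − 1 = -0.02890
f^(α−1) = 0.402^(-0.02890) = 1.026687
δ_res = (-37.0 + 1000) × 1.026687 − 1000 = 988.699 − 1000 = -11.30‰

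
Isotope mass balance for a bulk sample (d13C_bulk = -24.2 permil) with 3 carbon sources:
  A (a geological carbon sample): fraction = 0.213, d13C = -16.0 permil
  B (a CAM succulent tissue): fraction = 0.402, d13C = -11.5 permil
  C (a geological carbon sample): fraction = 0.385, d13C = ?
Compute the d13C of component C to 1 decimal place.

-42.0 permil

Isotope mass balance: δ_bulk = Σ fᵢ·δᵢ.
-24.2 = 0.213×(-16.0) + 0.402×(-11.5) + 0.385×δ_C
0.385·δ_C = -24.2 − (-8.031) = -16.169
δ_C = -16.169 / 0.385 = -42.00 permil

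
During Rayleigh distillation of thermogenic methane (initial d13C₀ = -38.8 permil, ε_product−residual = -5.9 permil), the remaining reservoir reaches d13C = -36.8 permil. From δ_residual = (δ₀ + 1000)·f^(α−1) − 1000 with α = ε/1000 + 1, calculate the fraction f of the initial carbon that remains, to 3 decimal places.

0.703

α − 1 = ε/1000 = -0.0059
(δ_res + 1000)/(δ₀ + 1000) = (-36.8 + 1000)/(-38.8 + 1000) = 963.2/961.2 = 1.002081
f = 1.002081^(1/-0.0059) = exp(ln(1.002081)/-0.0059) = exp(0.00208/-0.0059)
f = exp(-0.3523) = 0.7031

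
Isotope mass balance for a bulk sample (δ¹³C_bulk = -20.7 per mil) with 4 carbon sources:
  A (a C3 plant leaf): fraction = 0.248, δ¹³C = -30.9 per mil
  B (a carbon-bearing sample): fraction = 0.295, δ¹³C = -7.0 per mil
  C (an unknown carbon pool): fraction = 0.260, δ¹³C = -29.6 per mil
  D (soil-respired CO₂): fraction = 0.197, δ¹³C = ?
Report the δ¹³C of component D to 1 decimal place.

-16.6 per mil

Isotope mass balance: δ_bulk = Σ fᵢ·δᵢ.
-20.7 = 0.248×(-30.9) + 0.295×(-7.0) + 0.260×(-29.6) + 0.197×δ_D
0.197·δ_D = -20.7 − (-17.424) = -3.276
δ_D = -3.276 / 0.197 = -16.63 per mil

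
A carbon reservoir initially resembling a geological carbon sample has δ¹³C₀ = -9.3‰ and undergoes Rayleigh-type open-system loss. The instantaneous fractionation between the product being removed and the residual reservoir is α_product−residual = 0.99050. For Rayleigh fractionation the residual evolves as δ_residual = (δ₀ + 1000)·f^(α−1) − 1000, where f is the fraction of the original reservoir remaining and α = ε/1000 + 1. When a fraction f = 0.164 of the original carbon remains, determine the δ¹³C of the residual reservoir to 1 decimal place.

7.9‰

Rayleigh residual: δ_res = (δ₀ + 1000)·f^(α−1) − 1000
α − 1 = -0.00950
f^(α−1) = 0.164^(-0.00950) = 1.017323
δ_res = (-9.3 + 1000) × 1.017323 − 1000 = 1007.862 − 1000 = 7.86‰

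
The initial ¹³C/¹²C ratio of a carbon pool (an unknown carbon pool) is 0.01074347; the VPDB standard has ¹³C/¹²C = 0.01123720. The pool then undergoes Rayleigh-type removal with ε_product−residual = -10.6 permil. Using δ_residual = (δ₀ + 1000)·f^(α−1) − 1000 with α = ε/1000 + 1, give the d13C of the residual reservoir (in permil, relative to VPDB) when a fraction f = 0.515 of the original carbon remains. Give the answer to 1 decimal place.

δ₀ = (0.01074347/0.01123720 − 1)×1000 = (0.956063 − 1)×1000 = -43.937 permil
α − 1 = ε/1000 = -0.0106
f^(α−1) = 0.515^(-0.0106) = 1.007059
δ_res = (-43.937 + 1000) × 1.007059 − 1000 = 962.812 − 1000 = -37.19 permil

-37.2 permil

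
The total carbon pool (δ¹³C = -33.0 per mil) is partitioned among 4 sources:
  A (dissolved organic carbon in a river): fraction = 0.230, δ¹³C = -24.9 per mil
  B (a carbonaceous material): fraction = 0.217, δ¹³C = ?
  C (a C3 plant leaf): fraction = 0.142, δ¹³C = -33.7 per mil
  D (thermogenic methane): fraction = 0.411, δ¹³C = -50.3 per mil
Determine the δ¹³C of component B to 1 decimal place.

Isotope mass balance: δ_bulk = Σ fᵢ·δᵢ.
-33.0 = 0.230×(-24.9) + 0.217×δ_B + 0.142×(-33.7) + 0.411×(-50.3)
0.217·δ_B = -33.0 − (-31.186) = -1.814
δ_B = -1.814 / 0.217 = -8.36 per mil

-8.4 per mil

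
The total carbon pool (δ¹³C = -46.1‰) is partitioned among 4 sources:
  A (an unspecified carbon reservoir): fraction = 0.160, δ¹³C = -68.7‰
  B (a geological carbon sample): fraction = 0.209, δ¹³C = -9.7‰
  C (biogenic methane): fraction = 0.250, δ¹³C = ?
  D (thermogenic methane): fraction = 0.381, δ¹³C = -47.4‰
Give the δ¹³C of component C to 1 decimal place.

Isotope mass balance: δ_bulk = Σ fᵢ·δᵢ.
-46.1 = 0.160×(-68.7) + 0.209×(-9.7) + 0.250×δ_C + 0.381×(-47.4)
0.250·δ_C = -46.1 − (-31.079) = -15.021
δ_C = -15.021 / 0.250 = -60.09‰

-60.1‰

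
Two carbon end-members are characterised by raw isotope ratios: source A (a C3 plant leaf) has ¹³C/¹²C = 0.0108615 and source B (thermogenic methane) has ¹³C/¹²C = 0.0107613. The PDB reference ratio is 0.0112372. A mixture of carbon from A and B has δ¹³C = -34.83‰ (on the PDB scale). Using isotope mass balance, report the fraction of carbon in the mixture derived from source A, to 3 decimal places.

δ_A = (0.0108615/0.0112372 − 1)×1000 = (0.966566 − 1)×1000 = -33.434‰
δ_B = (0.0107613/0.0112372 − 1)×1000 = (0.957650 − 1)×1000 = -42.350‰
f_A = (δ_mix − δ_B)/(δ_A − δ_B) = (-34.83 − (-42.350))/(-33.434 − (-42.350))
f_A = 7.520 / 8.917 = 0.8434

0.843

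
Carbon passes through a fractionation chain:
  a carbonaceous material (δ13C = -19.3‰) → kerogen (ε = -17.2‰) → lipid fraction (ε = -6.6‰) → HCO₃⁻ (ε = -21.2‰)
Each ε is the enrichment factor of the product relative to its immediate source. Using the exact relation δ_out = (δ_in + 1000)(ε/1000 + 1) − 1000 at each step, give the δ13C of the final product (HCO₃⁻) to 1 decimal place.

-62.8‰

step 1: δ = (-19.30 + 1000)·(-17.2/1000 + 1) − 1000 = -36.17‰
step 2: δ = (-36.17 + 1000)·(-6.6/1000 + 1) − 1000 = -42.53‰
step 3: δ = (-42.53 + 1000)·(-21.2/1000 + 1) − 1000 = -62.83‰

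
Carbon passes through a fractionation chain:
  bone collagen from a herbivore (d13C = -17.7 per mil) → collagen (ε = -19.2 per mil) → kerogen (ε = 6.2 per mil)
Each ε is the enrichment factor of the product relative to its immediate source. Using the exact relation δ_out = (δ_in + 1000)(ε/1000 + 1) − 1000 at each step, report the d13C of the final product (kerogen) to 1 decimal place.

step 1: δ = (-17.70 + 1000)·(-19.2/1000 + 1) − 1000 = -36.56 per mil
step 2: δ = (-36.56 + 1000)·(6.2/1000 + 1) − 1000 = -30.59 per mil

-30.6 per mil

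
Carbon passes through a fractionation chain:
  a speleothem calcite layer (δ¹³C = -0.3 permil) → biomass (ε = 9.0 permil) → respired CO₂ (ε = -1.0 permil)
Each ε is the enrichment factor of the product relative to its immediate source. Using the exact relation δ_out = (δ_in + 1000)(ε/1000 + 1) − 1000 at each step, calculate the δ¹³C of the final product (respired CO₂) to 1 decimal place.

7.7 permil

step 1: δ = (-0.30 + 1000)·(9.0/1000 + 1) − 1000 = 8.70 permil
step 2: δ = (8.70 + 1000)·(-1.0/1000 + 1) − 1000 = 7.69 permil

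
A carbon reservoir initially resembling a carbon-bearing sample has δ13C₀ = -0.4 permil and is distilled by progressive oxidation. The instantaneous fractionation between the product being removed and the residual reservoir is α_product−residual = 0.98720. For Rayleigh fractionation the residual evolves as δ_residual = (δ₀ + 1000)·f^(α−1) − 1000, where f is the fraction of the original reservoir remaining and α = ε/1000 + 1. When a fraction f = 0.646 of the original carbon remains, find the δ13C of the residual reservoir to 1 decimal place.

5.2 permil

Rayleigh residual: δ_res = (δ₀ + 1000)·f^(α−1) − 1000
α − 1 = -0.01280
f^(α−1) = 0.646^(-0.01280) = 1.005609
δ_res = (-0.4 + 1000) × 1.005609 − 1000 = 1005.206 − 1000 = 5.21 permil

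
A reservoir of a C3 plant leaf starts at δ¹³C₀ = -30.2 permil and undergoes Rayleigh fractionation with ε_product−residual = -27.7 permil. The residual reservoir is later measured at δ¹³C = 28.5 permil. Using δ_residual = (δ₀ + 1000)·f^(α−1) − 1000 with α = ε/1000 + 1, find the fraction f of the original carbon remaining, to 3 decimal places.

0.120

α − 1 = ε/1000 = -0.0277
(δ_res + 1000)/(δ₀ + 1000) = (28.5 + 1000)/(-30.2 + 1000) = 1028.5/969.8 = 1.060528
f = 1.060528^(1/-0.0277) = exp(ln(1.060528)/-0.0277) = exp(0.05877/-0.0277)
f = exp(-2.1215) = 0.1198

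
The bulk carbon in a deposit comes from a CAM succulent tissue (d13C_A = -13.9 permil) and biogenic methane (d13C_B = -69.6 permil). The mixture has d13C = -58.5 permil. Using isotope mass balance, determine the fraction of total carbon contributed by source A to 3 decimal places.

δ_mix = f_A·δ_A + (1 − f_A)·δ_B  ⇒  f_A = (δ_mix − δ_B)/(δ_A − δ_B)
f_A = (-58.5 − (-69.6)) / (-13.9 − (-69.6))
f_A = 11.1 / 55.7 = 0.1993

0.199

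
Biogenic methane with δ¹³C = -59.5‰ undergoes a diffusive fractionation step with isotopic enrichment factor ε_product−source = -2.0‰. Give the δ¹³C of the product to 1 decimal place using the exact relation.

-61.4‰

Exactly, δ_product = (δ_source + 1000)·(ε/1000 + 1) − 1000.
δ_product = (-59.5 + 1000) × (-2.0/1000 + 1) − 1000
δ_product = -61.38‰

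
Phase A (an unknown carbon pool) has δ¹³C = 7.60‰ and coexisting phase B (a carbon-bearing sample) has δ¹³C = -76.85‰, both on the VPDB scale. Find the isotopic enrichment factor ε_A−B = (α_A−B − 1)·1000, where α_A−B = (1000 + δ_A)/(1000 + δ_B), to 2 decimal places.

α_A−B = (1000 + 7.60) / (1000 + -76.85) = 1007.60 / 923.15 = 1.091480
ε_A−B = (1.091480 − 1) × 1000 = 91.480‰
(The approximation ε ≈ δ_A − δ_B would give 84.45‰.)

91.48‰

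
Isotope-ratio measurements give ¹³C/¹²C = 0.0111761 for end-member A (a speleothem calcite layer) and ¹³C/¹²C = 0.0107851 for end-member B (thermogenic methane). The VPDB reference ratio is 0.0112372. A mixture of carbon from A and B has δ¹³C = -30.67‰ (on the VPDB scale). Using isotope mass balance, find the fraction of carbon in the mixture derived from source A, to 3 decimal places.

δ_A = (0.0111761/0.0112372 − 1)×1000 = (0.994563 − 1)×1000 = -5.437‰
δ_B = (0.0107851/0.0112372 − 1)×1000 = (0.959768 − 1)×1000 = -40.232‰
f_A = (δ_mix − δ_B)/(δ_A − δ_B) = (-30.67 − (-40.232))/(-5.437 − (-40.232))
f_A = 9.562 / 34.795 = 0.2748

0.275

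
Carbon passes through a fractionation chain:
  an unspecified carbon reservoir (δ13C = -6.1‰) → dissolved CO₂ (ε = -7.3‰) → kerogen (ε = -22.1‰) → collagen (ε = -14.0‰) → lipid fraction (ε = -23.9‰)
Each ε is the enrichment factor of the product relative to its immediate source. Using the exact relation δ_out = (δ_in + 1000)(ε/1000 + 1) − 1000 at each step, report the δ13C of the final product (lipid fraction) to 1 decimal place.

step 1: δ = (-6.10 + 1000)·(-7.3/1000 + 1) − 1000 = -13.36‰
step 2: δ = (-13.36 + 1000)·(-22.1/1000 + 1) − 1000 = -35.16‰
step 3: δ = (-35.16 + 1000)·(-14.0/1000 + 1) − 1000 = -48.67‰
step 4: δ = (-48.67 + 1000)·(-23.9/1000 + 1) − 1000 = -71.40‰

-71.4‰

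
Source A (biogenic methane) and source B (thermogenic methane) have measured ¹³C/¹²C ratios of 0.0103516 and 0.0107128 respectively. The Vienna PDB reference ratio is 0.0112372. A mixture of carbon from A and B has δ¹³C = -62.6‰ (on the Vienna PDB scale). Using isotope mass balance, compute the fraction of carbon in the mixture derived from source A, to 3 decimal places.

δ_A = (0.0103516/0.0112372 − 1)×1000 = (0.921190 − 1)×1000 = -78.810‰
δ_B = (0.0107128/0.0112372 − 1)×1000 = (0.953334 − 1)×1000 = -46.666‰
f_A = (δ_mix − δ_B)/(δ_A − δ_B) = (-62.6 − (-46.666))/(-78.810 − (-46.666))
f_A = -15.934 / -32.143 = 0.4957

0.496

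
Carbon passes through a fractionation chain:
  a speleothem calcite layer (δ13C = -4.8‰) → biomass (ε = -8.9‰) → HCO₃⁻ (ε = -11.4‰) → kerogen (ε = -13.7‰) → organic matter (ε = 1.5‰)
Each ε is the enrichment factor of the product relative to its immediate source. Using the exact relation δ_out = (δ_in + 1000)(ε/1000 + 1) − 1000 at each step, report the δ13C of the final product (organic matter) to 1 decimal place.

step 1: δ = (-4.80 + 1000)·(-8.9/1000 + 1) − 1000 = -13.66‰
step 2: δ = (-13.66 + 1000)·(-11.4/1000 + 1) − 1000 = -24.90‰
step 3: δ = (-24.90 + 1000)·(-13.7/1000 + 1) − 1000 = -38.26‰
step 4: δ = (-38.26 + 1000)·(1.5/1000 + 1) − 1000 = -36.82‰

-36.8‰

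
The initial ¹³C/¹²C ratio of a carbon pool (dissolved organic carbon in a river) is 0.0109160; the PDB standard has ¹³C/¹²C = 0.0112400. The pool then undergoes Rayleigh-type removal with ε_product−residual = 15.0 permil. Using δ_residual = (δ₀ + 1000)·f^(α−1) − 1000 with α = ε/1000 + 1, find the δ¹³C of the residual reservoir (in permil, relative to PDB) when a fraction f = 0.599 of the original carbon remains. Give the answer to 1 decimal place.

δ₀ = (0.0109160/0.0112400 − 1)×1000 = (0.971174 − 1)×1000 = -28.826 permil
α − 1 = ε/1000 = 0.0150
f^(α−1) = 0.599^(0.0150) = 0.992342
δ_res = (-28.826 + 1000) × 0.992342 − 1000 = 963.737 − 1000 = -36.26 permil

-36.3 permil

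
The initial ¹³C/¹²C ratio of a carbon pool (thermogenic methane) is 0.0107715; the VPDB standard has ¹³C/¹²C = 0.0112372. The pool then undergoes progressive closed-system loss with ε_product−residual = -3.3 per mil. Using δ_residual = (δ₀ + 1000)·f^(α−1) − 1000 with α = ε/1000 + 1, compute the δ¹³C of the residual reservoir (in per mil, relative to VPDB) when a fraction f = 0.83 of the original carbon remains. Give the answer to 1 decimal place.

-40.9 per mil

δ₀ = (0.0107715/0.0112372 − 1)×1000 = (0.958557 − 1)×1000 = -41.443 per mil
α − 1 = ε/1000 = -0.0033
f^(α−1) = 0.83^(-0.0033) = 1.000615
δ_res = (-41.443 + 1000) × 1.000615 − 1000 = 959.147 − 1000 = -40.85 per mil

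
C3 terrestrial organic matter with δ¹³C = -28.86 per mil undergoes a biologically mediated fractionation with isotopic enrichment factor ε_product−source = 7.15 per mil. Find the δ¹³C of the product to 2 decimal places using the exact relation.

-21.92 per mil

To first order, δ_product ≈ δ_source + ε = -21.71 per mil.
Exactly, δ_product = (δ_source + 1000)·(ε/1000 + 1) − 1000.
δ_product = (-28.86 + 1000) × (7.15/1000 + 1) − 1000
δ_product = -21.916 per mil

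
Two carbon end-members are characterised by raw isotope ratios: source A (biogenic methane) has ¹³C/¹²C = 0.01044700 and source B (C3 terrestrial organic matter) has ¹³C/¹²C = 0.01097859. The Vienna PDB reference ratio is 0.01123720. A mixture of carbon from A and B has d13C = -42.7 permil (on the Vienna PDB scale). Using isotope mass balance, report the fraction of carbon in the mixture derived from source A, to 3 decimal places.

0.416

δ_A = (0.01044700/0.01123720 − 1)×1000 = (0.929680 − 1)×1000 = -70.320 permil
δ_B = (0.01097859/0.01123720 − 1)×1000 = (0.976986 − 1)×1000 = -23.014 permil
f_A = (δ_mix − δ_B)/(δ_A − δ_B) = (-42.7 − (-23.014))/(-70.320 − (-23.014))
f_A = -19.686 / -47.306 = 0.4161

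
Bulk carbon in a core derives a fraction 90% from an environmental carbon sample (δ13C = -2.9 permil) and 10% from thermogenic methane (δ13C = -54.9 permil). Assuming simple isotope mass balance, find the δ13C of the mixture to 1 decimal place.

δ_mix = f_A·δ_A + f_B·δ_B
δ_mix = 0.90 × (-2.9) + 0.10 × (-54.9)
δ_mix = -2.61 + -5.49 = -8.10 permil

-8.1 permil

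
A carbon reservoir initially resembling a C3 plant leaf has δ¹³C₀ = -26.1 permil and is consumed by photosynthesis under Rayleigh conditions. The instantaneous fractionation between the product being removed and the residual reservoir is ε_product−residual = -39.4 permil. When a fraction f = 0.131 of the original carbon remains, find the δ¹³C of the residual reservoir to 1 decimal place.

Rayleigh residual: δ_res = (δ₀ + 1000)·f^(α−1) − 1000
α = ε/1000 + 1 = 0.96060, so α − 1 = -0.03940
f^(α−1) = 0.131^(-0.03940) = 1.083377
δ_res = (-26.1 + 1000) × 1.083377 − 1000 = 1055.101 − 1000 = 55.10 permil

55.1 permil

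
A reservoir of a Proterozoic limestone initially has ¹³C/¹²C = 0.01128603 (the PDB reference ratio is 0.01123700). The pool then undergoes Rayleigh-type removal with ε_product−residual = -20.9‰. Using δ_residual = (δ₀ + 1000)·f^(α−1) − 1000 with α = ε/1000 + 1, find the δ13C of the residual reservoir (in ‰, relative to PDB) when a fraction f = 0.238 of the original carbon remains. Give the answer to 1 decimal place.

35.0‰

δ₀ = (0.01128603/0.01123700 − 1)×1000 = (1.004363 − 1)×1000 = 4.363‰
α − 1 = ε/1000 = -0.0209
f^(α−1) = 0.238^(-0.0209) = 1.030456
δ_res = (4.363 + 1000) × 1.030456 − 1000 = 1034.952 − 1000 = 34.95‰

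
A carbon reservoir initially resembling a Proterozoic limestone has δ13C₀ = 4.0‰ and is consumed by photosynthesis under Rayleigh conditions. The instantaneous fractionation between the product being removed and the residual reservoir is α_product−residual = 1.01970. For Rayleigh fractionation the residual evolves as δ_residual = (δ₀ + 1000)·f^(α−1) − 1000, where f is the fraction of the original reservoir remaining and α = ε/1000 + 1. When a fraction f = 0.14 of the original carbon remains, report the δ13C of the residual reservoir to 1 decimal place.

Rayleigh residual: δ_res = (δ₀ + 1000)·f^(α−1) − 1000
α − 1 = 0.01970
f^(α−1) = 0.14^(0.01970) = 0.962008
δ_res = (4.0 + 1000) × 0.962008 − 1000 = 965.856 − 1000 = -34.14‰

-34.1‰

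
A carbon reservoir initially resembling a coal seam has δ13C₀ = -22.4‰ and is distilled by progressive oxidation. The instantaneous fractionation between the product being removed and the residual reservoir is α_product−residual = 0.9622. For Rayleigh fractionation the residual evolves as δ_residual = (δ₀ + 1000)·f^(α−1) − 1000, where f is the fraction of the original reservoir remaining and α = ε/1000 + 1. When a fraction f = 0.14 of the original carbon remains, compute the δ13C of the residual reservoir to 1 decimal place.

53.0‰

Rayleigh residual: δ_res = (δ₀ + 1000)·f^(α−1) − 1000
α − 1 = -0.03780
f^(α−1) = 0.14^(-0.03780) = 1.077150
δ_res = (-22.4 + 1000) × 1.077150 − 1000 = 1053.022 − 1000 = 53.02‰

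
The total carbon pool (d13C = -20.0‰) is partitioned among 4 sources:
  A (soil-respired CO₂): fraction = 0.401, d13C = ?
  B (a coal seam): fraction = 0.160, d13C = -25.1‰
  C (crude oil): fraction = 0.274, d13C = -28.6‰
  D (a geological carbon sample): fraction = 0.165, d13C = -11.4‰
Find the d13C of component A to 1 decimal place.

Isotope mass balance: δ_bulk = Σ fᵢ·δᵢ.
-20.0 = 0.401×δ_A + 0.160×(-25.1) + 0.274×(-28.6) + 0.165×(-11.4)
0.401·δ_A = -20.0 − (-13.733) = -6.267
δ_A = -6.267 / 0.401 = -15.63‰

-15.6‰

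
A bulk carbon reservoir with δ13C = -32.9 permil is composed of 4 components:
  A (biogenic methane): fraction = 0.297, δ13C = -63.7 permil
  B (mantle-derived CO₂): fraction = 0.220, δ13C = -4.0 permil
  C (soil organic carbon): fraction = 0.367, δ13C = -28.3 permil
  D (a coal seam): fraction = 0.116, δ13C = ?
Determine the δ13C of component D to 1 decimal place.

-23.4 permil

Isotope mass balance: δ_bulk = Σ fᵢ·δᵢ.
-32.9 = 0.297×(-63.7) + 0.220×(-4.0) + 0.367×(-28.3) + 0.116×δ_D
0.116·δ_D = -32.9 − (-30.185) = -2.715
δ_D = -2.715 / 0.116 = -23.41 permil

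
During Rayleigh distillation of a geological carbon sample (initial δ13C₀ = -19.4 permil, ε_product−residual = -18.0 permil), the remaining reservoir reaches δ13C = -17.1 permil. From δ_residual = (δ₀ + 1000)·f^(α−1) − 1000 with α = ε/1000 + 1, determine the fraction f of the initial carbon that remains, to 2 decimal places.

α − 1 = ε/1000 = -0.0180
(δ_res + 1000)/(δ₀ + 1000) = (-17.1 + 1000)/(-19.4 + 1000) = 982.9/980.6 = 1.002346
f = 1.002346^(1/-0.0180) = exp(ln(1.002346)/-0.0180) = exp(0.00234/-0.0180)
f = exp(-0.1302) = 0.8780

0.88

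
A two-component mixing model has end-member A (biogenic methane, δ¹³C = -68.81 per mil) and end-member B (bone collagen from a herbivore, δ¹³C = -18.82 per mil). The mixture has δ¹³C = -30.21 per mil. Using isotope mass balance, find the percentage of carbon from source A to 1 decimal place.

22.8%

δ_mix = f_A·δ_A + (1 − f_A)·δ_B  ⇒  f_A = (δ_mix − δ_B)/(δ_A − δ_B)
f_A = (-30.21 − (-18.82)) / (-68.81 − (-18.82))
f_A = -11.39 / -49.99 = 0.2278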